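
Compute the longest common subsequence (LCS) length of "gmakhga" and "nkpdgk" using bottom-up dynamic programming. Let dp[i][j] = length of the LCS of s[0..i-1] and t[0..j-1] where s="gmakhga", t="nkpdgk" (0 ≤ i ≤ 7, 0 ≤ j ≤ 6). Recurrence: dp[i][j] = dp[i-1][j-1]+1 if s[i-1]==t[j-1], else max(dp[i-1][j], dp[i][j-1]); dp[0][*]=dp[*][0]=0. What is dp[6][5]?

2

   ''  n  k  p  d  g  k
''  0  0  0  0  0  0  0
 g  0  0  0  0  0  1  1
 m  0  0  0  0  0  1  1
 a  0  0  0  0  0  1  1
 k  0  0  1  1  1  1  2
 h  0  0  1  1  1  1  2
 g  0  0  1  1  1  2  2
 a  0  0  1  1  1  2  2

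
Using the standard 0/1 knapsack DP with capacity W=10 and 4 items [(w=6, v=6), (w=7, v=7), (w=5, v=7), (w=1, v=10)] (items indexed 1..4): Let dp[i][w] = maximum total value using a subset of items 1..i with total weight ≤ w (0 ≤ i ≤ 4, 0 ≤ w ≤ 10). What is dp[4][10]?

17

i\w   0   1   2   3   4   5   6   7   8   9  10
  0   0   0   0   0   0   0   0   0   0   0   0
  1   0   0   0   0   0   0   6   6   6   6   6
  2   0   0   0   0   0   0   6   7   7   7   7
  3   0   0   0   0   0   7   7   7   7   7   7
  4   0  10  10  10  10  10  17  17  17  17  17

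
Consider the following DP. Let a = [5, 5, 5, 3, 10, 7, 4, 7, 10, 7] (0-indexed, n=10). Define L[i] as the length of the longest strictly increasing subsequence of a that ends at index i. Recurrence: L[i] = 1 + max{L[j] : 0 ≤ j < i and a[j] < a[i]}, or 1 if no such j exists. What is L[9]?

   i    0    1    2    3    4    5    6    7    8    9
a[i]    5    5    5    3   10    7    4    7   10    7
L[i]    1    1    1    1    2    2    2    3    4    3

3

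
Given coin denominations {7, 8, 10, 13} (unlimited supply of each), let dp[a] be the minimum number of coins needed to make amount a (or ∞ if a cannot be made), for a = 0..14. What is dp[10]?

1

 a  0  1  2  3  4  5  6  7  8  9 10 11 12 13 14
dp  0  -  -  -  -  -  -  1  1  -  1  -  -  1  2
(- denotes ∞ / unreachable)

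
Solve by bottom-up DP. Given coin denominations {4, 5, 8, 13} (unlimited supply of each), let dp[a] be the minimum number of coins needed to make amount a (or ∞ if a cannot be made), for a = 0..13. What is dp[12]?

 a  0  1  2  3  4  5  6  7  8  9 10 11 12 13
dp  0  -  -  -  1  1  -  -  1  2  2  -  2  1
(- denotes ∞ / unreachable)

2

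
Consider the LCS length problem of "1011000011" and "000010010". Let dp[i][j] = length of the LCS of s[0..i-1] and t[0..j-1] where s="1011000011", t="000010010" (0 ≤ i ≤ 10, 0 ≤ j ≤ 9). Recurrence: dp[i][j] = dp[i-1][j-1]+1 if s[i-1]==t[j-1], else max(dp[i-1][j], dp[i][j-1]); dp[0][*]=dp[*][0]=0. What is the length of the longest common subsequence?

6

   ''  0  0  0  0  1  0  0  1  0
''  0  0  0  0  0  0  0  0  0  0
 1  0  0  0  0  0  1  1  1  1  1
 0  0  1  1  1  1  1  2  2  2  2
 1  0  1  1  1  1  2  2  2  3  3
 1  0  1  1  1  1  2  2  2  3  3
 0  0  1  2  2  2  2  3  3  3  4
 0  0  1  2  3  3  3  3  4  4  4
 0  0  1  2  3  4  4  4  4  4  5
 0  0  1  2  3  4  4  5  5  5  5
 1  0  1  2  3  4  5  5  5  6  6
 1  0  1  2  3  4  5  5  5  6  6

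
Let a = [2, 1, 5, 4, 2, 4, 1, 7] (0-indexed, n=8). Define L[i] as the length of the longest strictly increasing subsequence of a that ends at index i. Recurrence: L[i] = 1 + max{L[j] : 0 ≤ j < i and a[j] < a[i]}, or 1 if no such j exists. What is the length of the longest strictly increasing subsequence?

   i    0    1    2    3    4    5    6    7
a[i]    2    1    5    4    2    4    1    7
L[i]    1    1    2    2    2    3    1    4

4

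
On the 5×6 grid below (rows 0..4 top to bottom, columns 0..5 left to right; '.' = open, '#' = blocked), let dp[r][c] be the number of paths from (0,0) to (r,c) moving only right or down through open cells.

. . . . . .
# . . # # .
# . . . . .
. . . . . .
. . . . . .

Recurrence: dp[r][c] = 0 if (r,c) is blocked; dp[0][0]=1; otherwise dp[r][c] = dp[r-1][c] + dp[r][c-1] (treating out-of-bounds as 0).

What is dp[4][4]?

22

r\c   0   1   2   3   4   5
  0   1   1   1   1   1   1
  1   0   1   2   0   0   1
  2   0   1   3   3   3   4
  3   0   1   4   7  10  14
  4   0   1   5  12  22  36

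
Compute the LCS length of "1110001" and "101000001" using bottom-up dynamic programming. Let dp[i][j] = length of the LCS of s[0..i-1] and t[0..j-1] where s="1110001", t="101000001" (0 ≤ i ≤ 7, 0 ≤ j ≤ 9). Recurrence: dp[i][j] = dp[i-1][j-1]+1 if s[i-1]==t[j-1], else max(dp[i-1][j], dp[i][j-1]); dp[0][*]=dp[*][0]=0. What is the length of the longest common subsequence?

6

   ''  1  0  1  0  0  0  0  0  1
''  0  0  0  0  0  0  0  0  0  0
 1  0  1  1  1  1  1  1  1  1  1
 1  0  1  1  2  2  2  2  2  2  2
 1  0  1  1  2  2  2  2  2  2  3
 0  0  1  2  2  3  3  3  3  3  3
 0  0  1  2  2  3  4  4  4  4  4
 0  0  1  2  2  3  4  5  5  5  5
 1  0  1  2  3  3  4  5  5  5  6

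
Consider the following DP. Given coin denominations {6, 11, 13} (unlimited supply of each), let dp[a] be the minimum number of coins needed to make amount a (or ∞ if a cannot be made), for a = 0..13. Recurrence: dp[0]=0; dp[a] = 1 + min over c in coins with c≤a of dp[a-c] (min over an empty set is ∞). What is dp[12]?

 a  0  1  2  3  4  5  6  7  8  9 10 11 12 13
dp  0  -  -  -  -  -  1  -  -  -  -  1  2  1
(- denotes ∞ / unreachable)

2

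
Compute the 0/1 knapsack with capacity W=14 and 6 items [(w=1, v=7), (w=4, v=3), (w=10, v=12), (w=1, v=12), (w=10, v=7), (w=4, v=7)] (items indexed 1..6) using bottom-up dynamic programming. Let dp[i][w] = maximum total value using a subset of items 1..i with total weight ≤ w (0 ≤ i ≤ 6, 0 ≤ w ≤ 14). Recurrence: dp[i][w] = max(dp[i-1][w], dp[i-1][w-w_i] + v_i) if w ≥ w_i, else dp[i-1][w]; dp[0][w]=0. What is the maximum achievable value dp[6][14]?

i\w   0   1   2   3   4   5   6   7   8   9  10  11  12  13  14
  0   0   0   0   0   0   0   0   0   0   0   0   0   0   0   0
  1   0   7   7   7   7   7   7   7   7   7   7   7   7   7   7
  2   0   7   7   7   7  10  10  10  10  10  10  10  10  10  10
  3   0   7   7   7   7  10  10  10  10  10  12  19  19  19  19
  4   0  12  19  19  19  19  22  22  22  22  22  24  31  31  31
  5   0  12  19  19  19  19  22  22  22  22  22  24  31  31  31
  6   0  12  19  19  19  19  26  26  26  26  29  29  31  31  31

31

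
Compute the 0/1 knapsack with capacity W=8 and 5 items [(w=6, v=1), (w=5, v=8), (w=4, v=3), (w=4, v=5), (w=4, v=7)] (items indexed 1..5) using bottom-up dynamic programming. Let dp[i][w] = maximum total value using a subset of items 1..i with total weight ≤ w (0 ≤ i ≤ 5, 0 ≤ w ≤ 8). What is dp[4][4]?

i\w   0   1   2   3   4   5   6   7   8
  0   0   0   0   0   0   0   0   0   0
  1   0   0   0   0   0   0   1   1   1
  2   0   0   0   0   0   8   8   8   8
  3   0   0   0   0   3   8   8   8   8
  4   0   0   0   0   5   8   8   8   8
  5   0   0   0   0   7   8   8   8  12

5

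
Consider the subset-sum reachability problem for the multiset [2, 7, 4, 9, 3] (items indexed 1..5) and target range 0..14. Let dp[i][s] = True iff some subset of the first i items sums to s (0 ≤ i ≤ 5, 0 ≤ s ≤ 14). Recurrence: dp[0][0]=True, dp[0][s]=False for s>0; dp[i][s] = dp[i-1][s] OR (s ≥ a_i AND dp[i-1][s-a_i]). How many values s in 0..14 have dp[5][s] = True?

i\s   0   1   2   3   4   5   6   7   8   9  10  11  12  13  14
  0   T   F   F   F   F   F   F   F   F   F   F   F   F   F   F
  1   T   F   T   F   F   F   F   F   F   F   F   F   F   F   F
  2   T   F   T   F   F   F   F   T   F   T   F   F   F   F   F
  3   T   F   T   F   T   F   T   T   F   T   F   T   F   T   F
  4   T   F   T   F   T   F   T   T   F   T   F   T   F   T   F
  5   T   F   T   T   T   T   T   T   F   T   T   T   T   T   T

13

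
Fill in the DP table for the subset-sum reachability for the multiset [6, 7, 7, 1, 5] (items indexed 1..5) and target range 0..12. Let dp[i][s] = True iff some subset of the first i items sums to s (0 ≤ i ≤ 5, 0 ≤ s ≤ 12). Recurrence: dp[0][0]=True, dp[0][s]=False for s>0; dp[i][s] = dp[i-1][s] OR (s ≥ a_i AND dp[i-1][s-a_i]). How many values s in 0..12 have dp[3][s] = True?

i\s   0   1   2   3   4   5   6   7   8   9  10  11  12
  0   T   F   F   F   F   F   F   F   F   F   F   F   F
  1   T   F   F   F   F   F   T   F   F   F   F   F   F
  2   T   F   F   F   F   F   T   T   F   F   F   F   F
  3   T   F   F   F   F   F   T   T   F   F   F   F   F
  4   T   T   F   F   F   F   T   T   T   F   F   F   F
  5   T   T   F   F   F   T   T   T   T   F   F   T   T

3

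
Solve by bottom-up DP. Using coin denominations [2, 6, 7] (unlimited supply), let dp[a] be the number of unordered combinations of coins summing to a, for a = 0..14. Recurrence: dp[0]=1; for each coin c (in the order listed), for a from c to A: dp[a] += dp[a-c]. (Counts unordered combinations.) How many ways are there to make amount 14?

after  coin     0     1     2     3     4     5     6     7     8     9    10    11    12    13    14
          2     1     0     1     0     1     0     1     0     1     0     1     0     1     0     1
          6     1     0     1     0     1     0     2     0     2     0     2     0     3     0     3
          7     1     0     1     0     1     0     2     1     2     1     2     1     3     2     4

4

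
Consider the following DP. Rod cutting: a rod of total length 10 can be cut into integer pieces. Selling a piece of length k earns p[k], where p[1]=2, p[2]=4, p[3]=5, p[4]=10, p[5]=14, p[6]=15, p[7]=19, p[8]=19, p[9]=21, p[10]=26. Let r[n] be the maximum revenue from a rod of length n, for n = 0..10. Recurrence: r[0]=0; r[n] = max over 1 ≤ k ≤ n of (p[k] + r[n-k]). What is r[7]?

   n    0    1    2    3    4    5    6    7    8    9   10
r[n]    0    2    4    6   10   14   16   19   21   24   28

19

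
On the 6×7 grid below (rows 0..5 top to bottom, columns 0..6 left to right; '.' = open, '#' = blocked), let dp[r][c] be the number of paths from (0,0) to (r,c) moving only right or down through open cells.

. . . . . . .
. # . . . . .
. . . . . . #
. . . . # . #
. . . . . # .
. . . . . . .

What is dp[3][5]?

11

r\c   0   1   2   3   4   5   6
  0   1   1   1   1   1   1   1
  1   1   0   1   2   3   4   5
  2   1   1   2   4   7  11   0
  3   1   2   4   8   0  11   0
  4   1   3   7  15  15   0   0
  5   1   4  11  26  41  41  41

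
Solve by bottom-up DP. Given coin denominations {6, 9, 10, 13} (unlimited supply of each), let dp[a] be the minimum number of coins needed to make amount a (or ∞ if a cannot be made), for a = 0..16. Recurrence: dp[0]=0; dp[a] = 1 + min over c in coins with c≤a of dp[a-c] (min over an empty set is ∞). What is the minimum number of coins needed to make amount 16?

 a  0  1  2  3  4  5  6  7  8  9 10 11 12 13 14 15 16
dp  0  -  -  -  -  -  1  -  -  1  1  -  2  1  -  2  2
(- denotes ∞ / unreachable)

2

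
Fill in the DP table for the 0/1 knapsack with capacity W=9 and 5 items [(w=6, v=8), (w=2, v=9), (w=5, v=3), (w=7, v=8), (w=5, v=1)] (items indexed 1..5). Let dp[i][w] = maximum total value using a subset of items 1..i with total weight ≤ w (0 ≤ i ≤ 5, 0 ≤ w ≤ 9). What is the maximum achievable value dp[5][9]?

17

i\w   0   1   2   3   4   5   6   7   8   9
  0   0   0   0   0   0   0   0   0   0   0
  1   0   0   0   0   0   0   8   8   8   8
  2   0   0   9   9   9   9   9   9  17  17
  3   0   0   9   9   9   9   9  12  17  17
  4   0   0   9   9   9   9   9  12  17  17
  5   0   0   9   9   9   9   9  12  17  17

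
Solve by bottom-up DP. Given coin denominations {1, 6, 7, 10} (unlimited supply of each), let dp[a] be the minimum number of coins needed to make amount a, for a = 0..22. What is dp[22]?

3

 a  0  1  2  3  4  5  6  7  8  9 10 11 12 13 14 15 16 17 18 19 20 21 22
dp  0  1  2  3  4  5  1  1  2  3  1  2  2  2  2  3  2  2  3  3  2  3  3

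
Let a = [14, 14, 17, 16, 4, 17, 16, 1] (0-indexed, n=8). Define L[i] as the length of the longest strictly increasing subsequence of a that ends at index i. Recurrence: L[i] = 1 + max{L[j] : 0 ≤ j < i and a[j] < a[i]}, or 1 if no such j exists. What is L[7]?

   i    0    1    2    3    4    5    6    7
a[i]   14   14   17   16    4   17   16    1
L[i]    1    1    2    2    1    3    2    1

1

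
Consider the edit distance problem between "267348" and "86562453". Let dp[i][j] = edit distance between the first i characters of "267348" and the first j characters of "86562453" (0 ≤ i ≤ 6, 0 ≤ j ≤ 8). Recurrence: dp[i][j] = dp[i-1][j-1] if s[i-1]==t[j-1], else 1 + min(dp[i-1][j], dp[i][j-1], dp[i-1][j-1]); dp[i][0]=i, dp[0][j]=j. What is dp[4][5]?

4

   ''  8  6  5  6  2  4  5  3
''  0  1  2  3  4  5  6  7  8
 2  1  1  2  3  4  4  5  6  7
 6  2  2  1  2  3  4  5  6  7
 7  3  3  2  2  3  4  5  6  7
 3  4  4  3  3  3  4  5  6  6
 4  5  5  4  4  4  4  4  5  6
 8  6  5  5  5  5  5  5  5  6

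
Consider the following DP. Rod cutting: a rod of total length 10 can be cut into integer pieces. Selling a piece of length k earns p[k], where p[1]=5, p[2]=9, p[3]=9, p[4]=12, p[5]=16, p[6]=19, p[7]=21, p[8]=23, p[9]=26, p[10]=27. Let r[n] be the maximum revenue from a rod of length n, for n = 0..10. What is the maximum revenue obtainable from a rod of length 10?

   n    0    1    2    3    4    5    6    7    8    9   10
r[n]    0    5   10   15   20   25   30   35   40   45   50

50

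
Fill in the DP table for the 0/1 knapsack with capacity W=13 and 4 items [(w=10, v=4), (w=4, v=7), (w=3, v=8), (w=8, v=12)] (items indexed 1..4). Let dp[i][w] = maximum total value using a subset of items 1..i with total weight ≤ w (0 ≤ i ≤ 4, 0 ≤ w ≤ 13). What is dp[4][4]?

i\w   0   1   2   3   4   5   6   7   8   9  10  11  12  13
  0   0   0   0   0   0   0   0   0   0   0   0   0   0   0
  1   0   0   0   0   0   0   0   0   0   0   4   4   4   4
  2   0   0   0   0   7   7   7   7   7   7   7   7   7   7
  3   0   0   0   8   8   8   8  15  15  15  15  15  15  15
  4   0   0   0   8   8   8   8  15  15  15  15  20  20  20

8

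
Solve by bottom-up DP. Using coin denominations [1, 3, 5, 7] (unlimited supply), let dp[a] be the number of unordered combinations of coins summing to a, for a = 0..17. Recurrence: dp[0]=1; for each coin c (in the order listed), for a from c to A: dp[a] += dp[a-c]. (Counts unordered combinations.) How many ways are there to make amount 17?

after  coin     0     1     2     3     4     5     6     7     8     9    10    11    12    13    14    15    16    17
          1     1     1     1     1     1     1     1     1     1     1     1     1     1     1     1     1     1     1
          3     1     1     1     2     2     2     3     3     3     4     4     4     5     5     5     6     6     6
          5     1     1     1     2     2     3     4     4     5     6     7     8     9    10    11    13    14    15
          7     1     1     1     2     2     3     4     5     6     7     9    10    12    14    16    19    21    24

24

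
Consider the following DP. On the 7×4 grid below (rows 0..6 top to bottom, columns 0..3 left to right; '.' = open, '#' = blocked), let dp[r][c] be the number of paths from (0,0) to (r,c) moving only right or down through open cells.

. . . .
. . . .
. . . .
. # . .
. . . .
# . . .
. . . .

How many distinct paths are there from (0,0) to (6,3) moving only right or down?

40

r\c   0   1   2   3
  0   1   1   1   1
  1   1   2   3   4
  2   1   3   6  10
  3   1   0   6  16
  4   1   1   7  23
  5   0   1   8  31
  6   0   1   9  40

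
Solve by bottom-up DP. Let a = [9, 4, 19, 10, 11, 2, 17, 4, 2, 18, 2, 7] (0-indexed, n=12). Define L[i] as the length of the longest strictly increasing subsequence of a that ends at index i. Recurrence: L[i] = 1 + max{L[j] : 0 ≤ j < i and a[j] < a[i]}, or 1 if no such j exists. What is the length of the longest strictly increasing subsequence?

   i    0    1    2    3    4    5    6    7    8    9   10   11
a[i]    9    4   19   10   11    2   17    4    2   18    2    7
L[i]    1    1    2    2    3    1    4    2    1    5    1    3

5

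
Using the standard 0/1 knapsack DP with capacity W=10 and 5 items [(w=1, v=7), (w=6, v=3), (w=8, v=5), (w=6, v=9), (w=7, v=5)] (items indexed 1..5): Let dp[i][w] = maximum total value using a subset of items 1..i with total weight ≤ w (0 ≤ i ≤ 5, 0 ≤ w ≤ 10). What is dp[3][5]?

i\w   0   1   2   3   4   5   6   7   8   9  10
  0   0   0   0   0   0   0   0   0   0   0   0
  1   0   7   7   7   7   7   7   7   7   7   7
  2   0   7   7   7   7   7   7  10  10  10  10
  3   0   7   7   7   7   7   7  10  10  12  12
  4   0   7   7   7   7   7   9  16  16  16  16
  5   0   7   7   7   7   7   9  16  16  16  16

7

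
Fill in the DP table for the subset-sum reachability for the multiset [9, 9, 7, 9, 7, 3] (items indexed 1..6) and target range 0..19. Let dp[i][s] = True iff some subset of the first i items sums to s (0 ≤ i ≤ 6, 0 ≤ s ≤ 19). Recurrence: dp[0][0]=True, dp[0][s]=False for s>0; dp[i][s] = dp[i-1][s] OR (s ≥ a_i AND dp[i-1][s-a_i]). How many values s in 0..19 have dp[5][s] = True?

6

i\s   0   1   2   3   4   5   6   7   8   9  10  11  12  13  14  15  16  17  18  19
  0   T   F   F   F   F   F   F   F   F   F   F   F   F   F   F   F   F   F   F   F
  1   T   F   F   F   F   F   F   F   F   T   F   F   F   F   F   F   F   F   F   F
  2   T   F   F   F   F   F   F   F   F   T   F   F   F   F   F   F   F   F   T   F
  3   T   F   F   F   F   F   F   T   F   T   F   F   F   F   F   F   T   F   T   F
  4   T   F   F   F   F   F   F   T   F   T   F   F   F   F   F   F   T   F   T   F
  5   T   F   F   F   F   F   F   T   F   T   F   F   F   F   T   F   T   F   T   F
  6   T   F   F   T   F   F   F   T   F   T   T   F   T   F   T   F   T   T   T   T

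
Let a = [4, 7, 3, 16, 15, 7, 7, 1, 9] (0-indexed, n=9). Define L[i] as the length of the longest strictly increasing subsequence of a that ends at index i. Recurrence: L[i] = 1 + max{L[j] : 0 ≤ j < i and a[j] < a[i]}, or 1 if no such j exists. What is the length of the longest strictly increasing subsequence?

3

   i    0    1    2    3    4    5    6    7    8
a[i]    4    7    3   16   15    7    7    1    9
L[i]    1    2    1    3    3    2    2    1    3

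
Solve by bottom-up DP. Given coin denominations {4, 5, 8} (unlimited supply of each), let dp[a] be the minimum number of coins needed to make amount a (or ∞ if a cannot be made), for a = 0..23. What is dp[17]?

 a  0  1  2  3  4  5  6  7  8  9 10 11 12 13 14 15 16 17 18 19 20 21 22 23
dp  0  -  -  -  1  1  -  -  1  2  2  -  2  2  3  3  2  3  3  4  3  3  4  4
(- denotes ∞ / unreachable)

3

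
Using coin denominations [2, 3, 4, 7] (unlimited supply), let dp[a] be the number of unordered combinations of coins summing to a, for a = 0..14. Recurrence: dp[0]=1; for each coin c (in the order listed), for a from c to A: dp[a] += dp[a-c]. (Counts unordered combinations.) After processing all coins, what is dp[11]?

after  coin     0     1     2     3     4     5     6     7     8     9    10    11    12    13    14
          2     1     0     1     0     1     0     1     0     1     0     1     0     1     0     1
          3     1     0     1     1     1     1     2     1     2     2     2     2     3     2     3
          4     1     0     1     1     2     1     3     2     4     3     5     4     7     5     8
          7     1     0     1     1     2     1     3     3     4     4     6     6     8     8    11

6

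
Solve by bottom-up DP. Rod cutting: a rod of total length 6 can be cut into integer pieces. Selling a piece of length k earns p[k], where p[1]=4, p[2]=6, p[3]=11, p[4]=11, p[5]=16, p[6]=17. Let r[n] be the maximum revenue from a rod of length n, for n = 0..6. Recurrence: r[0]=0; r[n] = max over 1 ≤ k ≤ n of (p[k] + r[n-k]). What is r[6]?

24

   n    0    1    2    3    4    5    6
r[n]    0    4    8   12   16   20   24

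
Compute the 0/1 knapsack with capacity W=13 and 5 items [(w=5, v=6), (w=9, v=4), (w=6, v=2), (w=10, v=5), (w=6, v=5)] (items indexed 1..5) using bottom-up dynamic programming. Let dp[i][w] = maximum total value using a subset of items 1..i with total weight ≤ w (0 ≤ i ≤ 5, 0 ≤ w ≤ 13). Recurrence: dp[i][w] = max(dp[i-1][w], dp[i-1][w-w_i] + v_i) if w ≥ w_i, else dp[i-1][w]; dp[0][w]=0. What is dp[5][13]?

11

i\w   0   1   2   3   4   5   6   7   8   9  10  11  12  13
  0   0   0   0   0   0   0   0   0   0   0   0   0   0   0
  1   0   0   0   0   0   6   6   6   6   6   6   6   6   6
  2   0   0   0   0   0   6   6   6   6   6   6   6   6   6
  3   0   0   0   0   0   6   6   6   6   6   6   8   8   8
  4   0   0   0   0   0   6   6   6   6   6   6   8   8   8
  5   0   0   0   0   0   6   6   6   6   6   6  11  11  11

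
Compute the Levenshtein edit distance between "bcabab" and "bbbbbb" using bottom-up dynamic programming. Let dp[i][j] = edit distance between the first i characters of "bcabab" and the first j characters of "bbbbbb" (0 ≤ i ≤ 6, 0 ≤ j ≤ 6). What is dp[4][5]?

   ''  b  b  b  b  b  b
''  0  1  2  3  4  5  6
 b  1  0  1  2  3  4  5
 c  2  1  1  2  3  4  5
 a  3  2  2  2  3  4  5
 b  4  3  2  2  2  3  4
 a  5  4  3  3  3  3  4
 b  6  5  4  3  3  3  3

3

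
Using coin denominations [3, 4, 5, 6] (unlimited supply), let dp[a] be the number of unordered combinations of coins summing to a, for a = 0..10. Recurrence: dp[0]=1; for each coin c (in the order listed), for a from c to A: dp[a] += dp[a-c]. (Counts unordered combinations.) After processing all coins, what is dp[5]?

after  coin     0     1     2     3     4     5     6     7     8     9    10
          3     1     0     0     1     0     0     1     0     0     1     0
          4     1     0     0     1     1     0     1     1     1     1     1
          5     1     0     0     1     1     1     1     1     2     2     2
          6     1     0     0     1     1     1     2     1     2     3     3

1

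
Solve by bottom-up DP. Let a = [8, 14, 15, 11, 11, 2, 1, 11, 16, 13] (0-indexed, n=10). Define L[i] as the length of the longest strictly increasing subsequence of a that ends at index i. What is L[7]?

2

   i    0    1    2    3    4    5    6    7    8    9
a[i]    8   14   15   11   11    2    1   11   16   13
L[i]    1    2    3    2    2    1    1    2    4    3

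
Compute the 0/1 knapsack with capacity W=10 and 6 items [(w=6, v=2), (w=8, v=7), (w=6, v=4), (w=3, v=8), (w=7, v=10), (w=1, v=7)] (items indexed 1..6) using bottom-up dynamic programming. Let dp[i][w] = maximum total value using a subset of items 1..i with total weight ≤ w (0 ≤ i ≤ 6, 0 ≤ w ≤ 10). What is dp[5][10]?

i\w   0   1   2   3   4   5   6   7   8   9  10
  0   0   0   0   0   0   0   0   0   0   0   0
  1   0   0   0   0   0   0   2   2   2   2   2
  2   0   0   0   0   0   0   2   2   7   7   7
  3   0   0   0   0   0   0   4   4   7   7   7
  4   0   0   0   8   8   8   8   8   8  12  12
  5   0   0   0   8   8   8   8  10  10  12  18
  6   0   7   7   8  15  15  15  15  17  17  19

18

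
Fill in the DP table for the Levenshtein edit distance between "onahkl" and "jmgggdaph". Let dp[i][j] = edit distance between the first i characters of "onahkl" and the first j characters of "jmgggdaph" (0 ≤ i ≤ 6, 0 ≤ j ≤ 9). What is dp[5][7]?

   ''  j  m  g  g  g  d  a  p  h
''  0  1  2  3  4  5  6  7  8  9
 o  1  1  2  3  4  5  6  7  8  9
 n  2  2  2  3  4  5  6  7  8  9
 a  3  3  3  3  4  5  6  6  7  8
 h  4  4  4  4  4  5  6  7  7  7
 k  5  5  5  5  5  5  6  7  8  8
 l  6  6  6  6  6  6  6  7  8  9

7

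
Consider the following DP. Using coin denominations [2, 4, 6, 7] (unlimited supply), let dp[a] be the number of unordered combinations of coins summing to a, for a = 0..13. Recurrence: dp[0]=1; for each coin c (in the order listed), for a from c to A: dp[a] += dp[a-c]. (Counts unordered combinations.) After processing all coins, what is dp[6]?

after  coin     0     1     2     3     4     5     6     7     8     9    10    11    12    13
          2     1     0     1     0     1     0     1     0     1     0     1     0     1     0
          4     1     0     1     0     2     0     2     0     3     0     3     0     4     0
          6     1     0     1     0     2     0     3     0     4     0     5     0     7     0
          7     1     0     1     0     2     0     3     1     4     1     5     2     7     3

3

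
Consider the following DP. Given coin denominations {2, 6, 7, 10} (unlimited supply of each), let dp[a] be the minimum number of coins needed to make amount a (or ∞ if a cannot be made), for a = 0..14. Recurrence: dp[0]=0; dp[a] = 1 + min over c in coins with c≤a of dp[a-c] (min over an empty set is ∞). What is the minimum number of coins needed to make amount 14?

2

 a  0  1  2  3  4  5  6  7  8  9 10 11 12 13 14
dp  0  -  1  -  2  -  1  1  2  2  1  3  2  2  2
(- denotes ∞ / unreachable)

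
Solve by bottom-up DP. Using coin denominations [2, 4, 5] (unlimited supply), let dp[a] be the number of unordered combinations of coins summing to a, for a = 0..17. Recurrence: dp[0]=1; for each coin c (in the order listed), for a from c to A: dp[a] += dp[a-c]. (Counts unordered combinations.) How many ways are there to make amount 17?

after  coin     0     1     2     3     4     5     6     7     8     9    10    11    12    13    14    15    16    17
          2     1     0     1     0     1     0     1     0     1     0     1     0     1     0     1     0     1     0
          4     1     0     1     0     2     0     2     0     3     0     3     0     4     0     4     0     5     0
          5     1     0     1     0     2     1     2     1     3     2     4     2     5     3     6     4     7     5

5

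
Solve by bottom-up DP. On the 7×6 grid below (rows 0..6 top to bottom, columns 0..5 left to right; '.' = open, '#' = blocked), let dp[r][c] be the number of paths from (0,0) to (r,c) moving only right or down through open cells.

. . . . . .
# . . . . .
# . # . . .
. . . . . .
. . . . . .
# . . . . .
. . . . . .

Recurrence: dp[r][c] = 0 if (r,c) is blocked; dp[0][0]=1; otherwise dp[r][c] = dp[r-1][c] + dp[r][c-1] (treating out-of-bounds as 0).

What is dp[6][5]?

105

r\c   0   1   2   3   4   5
  0   1   1   1   1   1   1
  1   0   1   2   3   4   5
  2   0   1   0   3   7  12
  3   0   1   1   4  11  23
  4   0   1   2   6  17  40
  5   0   1   3   9  26  66
  6   0   1   4  13  39 105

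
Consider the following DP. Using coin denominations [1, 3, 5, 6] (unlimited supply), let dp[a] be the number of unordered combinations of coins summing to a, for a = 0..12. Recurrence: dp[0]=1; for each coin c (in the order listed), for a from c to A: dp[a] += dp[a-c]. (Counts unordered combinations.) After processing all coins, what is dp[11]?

after  coin     0     1     2     3     4     5     6     7     8     9    10    11    12
          1     1     1     1     1     1     1     1     1     1     1     1     1     1
          3     1     1     1     2     2     2     3     3     3     4     4     4     5
          5     1     1     1     2     2     3     4     4     5     6     7     8     9
          6     1     1     1     2     2     3     5     5     6     8     9    11    14

11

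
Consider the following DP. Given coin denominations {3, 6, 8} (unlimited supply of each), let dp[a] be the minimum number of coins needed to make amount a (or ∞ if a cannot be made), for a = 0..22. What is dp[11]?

 a  0  1  2  3  4  5  6  7  8  9 10 11 12 13 14 15 16 17 18 19 20 21 22
dp  0  -  -  1  -  -  1  -  1  2  -  2  2  -  2  3  2  3  3  3  3  4  3
(- denotes ∞ / unreachable)

2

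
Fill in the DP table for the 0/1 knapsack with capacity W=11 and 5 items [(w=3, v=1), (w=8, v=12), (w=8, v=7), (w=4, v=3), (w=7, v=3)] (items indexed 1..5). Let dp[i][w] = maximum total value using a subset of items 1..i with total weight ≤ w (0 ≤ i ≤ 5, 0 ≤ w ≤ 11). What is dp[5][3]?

1

i\w   0   1   2   3   4   5   6   7   8   9  10  11
  0   0   0   0   0   0   0   0   0   0   0   0   0
  1   0   0   0   1   1   1   1   1   1   1   1   1
  2   0   0   0   1   1   1   1   1  12  12  12  13
  3   0   0   0   1   1   1   1   1  12  12  12  13
  4   0   0   0   1   3   3   3   4  12  12  12  13
  5   0   0   0   1   3   3   3   4  12  12  12  13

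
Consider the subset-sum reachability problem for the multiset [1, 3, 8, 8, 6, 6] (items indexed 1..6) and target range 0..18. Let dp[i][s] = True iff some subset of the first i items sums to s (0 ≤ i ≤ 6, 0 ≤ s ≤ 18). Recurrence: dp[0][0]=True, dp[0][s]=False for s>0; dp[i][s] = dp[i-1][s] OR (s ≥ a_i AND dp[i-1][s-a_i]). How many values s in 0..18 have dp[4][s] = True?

i\s   0   1   2   3   4   5   6   7   8   9  10  11  12  13  14  15  16  17  18
  0   T   F   F   F   F   F   F   F   F   F   F   F   F   F   F   F   F   F   F
  1   T   T   F   F   F   F   F   F   F   F   F   F   F   F   F   F   F   F   F
  2   T   T   F   T   T   F   F   F   F   F   F   F   F   F   F   F   F   F   F
  3   T   T   F   T   T   F   F   F   T   T   F   T   T   F   F   F   F   F   F
  4   T   T   F   T   T   F   F   F   T   T   F   T   T   F   F   F   T   T   F
  5   T   T   F   T   T   F   T   T   T   T   T   T   T   F   T   T   T   T   T
  6   T   T   F   T   T   F   T   T   T   T   T   T   T   T   T   T   T   T   T

10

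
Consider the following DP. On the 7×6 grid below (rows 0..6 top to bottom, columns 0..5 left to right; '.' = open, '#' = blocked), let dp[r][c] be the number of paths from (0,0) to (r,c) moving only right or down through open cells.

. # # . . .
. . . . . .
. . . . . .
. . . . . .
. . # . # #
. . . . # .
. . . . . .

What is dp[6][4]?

r\c   0   1   2   3   4   5
  0   1   0   0   0   0   0
  1   1   1   1   1   1   1
  2   1   2   3   4   5   6
  3   1   3   6  10  15  21
  4   1   4   0  10   0   0
  5   1   5   5  15   0   0
  6   1   6  11  26  26  26

26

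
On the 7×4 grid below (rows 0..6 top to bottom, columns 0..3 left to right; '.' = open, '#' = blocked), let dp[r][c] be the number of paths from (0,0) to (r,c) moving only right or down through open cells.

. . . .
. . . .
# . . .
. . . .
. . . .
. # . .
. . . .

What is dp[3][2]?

r\c   0   1   2   3
  0   1   1   1   1
  1   1   2   3   4
  2   0   2   5   9
  3   0   2   7  16
  4   0   2   9  25
  5   0   0   9  34
  6   0   0   9  43

7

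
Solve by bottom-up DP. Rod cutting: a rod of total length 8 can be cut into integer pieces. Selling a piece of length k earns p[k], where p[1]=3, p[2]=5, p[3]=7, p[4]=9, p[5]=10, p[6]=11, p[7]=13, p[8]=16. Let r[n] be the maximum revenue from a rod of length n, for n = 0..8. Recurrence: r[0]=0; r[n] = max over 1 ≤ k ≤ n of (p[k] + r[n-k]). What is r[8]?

   n    0    1    2    3    4    5    6    7    8
r[n]    0    3    6    9   12   15   18   21   24

24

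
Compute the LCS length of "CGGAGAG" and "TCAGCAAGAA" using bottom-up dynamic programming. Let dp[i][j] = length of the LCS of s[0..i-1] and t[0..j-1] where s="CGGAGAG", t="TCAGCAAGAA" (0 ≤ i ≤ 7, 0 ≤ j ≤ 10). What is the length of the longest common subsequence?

   ''  T  C  A  G  C  A  A  G  A  A
''  0  0  0  0  0  0  0  0  0  0  0
 C  0  0  1  1  1  1  1  1  1  1  1
 G  0  0  1  1  2  2  2  2  2  2  2
 G  0  0  1  1  2  2  2  2  3  3  3
 A  0  0  1  2  2  2  3  3  3  4  4
 G  0  0  1  2  3  3  3  3  4  4  4
 A  0  0  1  2  3  3  4  4  4  5  5
 G  0  0  1  2  3  3  4  4  5  5  5

5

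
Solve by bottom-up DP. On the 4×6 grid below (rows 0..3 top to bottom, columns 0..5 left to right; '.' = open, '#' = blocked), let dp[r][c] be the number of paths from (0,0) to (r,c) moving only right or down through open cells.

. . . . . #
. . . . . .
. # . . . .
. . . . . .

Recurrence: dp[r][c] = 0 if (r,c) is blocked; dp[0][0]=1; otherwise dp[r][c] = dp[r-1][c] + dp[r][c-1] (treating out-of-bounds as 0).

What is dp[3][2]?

4

r\c   0   1   2   3   4   5
  0   1   1   1   1   1   0
  1   1   2   3   4   5   5
  2   1   0   3   7  12  17
  3   1   1   4  11  23  40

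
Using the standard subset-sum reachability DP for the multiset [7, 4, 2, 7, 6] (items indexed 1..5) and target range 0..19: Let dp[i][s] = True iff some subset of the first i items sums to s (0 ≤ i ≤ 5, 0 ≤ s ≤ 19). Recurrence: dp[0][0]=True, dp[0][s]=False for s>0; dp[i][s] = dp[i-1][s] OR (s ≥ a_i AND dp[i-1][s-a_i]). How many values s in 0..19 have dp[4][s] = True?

i\s   0   1   2   3   4   5   6   7   8   9  10  11  12  13  14  15  16  17  18  19
  0   T   F   F   F   F   F   F   F   F   F   F   F   F   F   F   F   F   F   F   F
  1   T   F   F   F   F   F   F   T   F   F   F   F   F   F   F   F   F   F   F   F
  2   T   F   F   F   T   F   F   T   F   F   F   T   F   F   F   F   F   F   F   F
  3   T   F   T   F   T   F   T   T   F   T   F   T   F   T   F   F   F   F   F   F
  4   T   F   T   F   T   F   T   T   F   T   F   T   F   T   T   F   T   F   T   F
  5   T   F   T   F   T   F   T   T   T   T   T   T   T   T   T   T   T   T   T   T

11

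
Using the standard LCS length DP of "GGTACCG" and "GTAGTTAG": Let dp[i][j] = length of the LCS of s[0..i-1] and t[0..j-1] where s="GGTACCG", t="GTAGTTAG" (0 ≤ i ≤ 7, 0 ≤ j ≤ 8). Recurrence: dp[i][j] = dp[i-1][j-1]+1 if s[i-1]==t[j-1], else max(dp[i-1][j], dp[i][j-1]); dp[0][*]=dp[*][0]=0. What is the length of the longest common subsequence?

5

   ''  G  T  A  G  T  T  A  G
''  0  0  0  0  0  0  0  0  0
 G  0  1  1  1  1  1  1  1  1
 G  0  1  1  1  2  2  2  2  2
 T  0  1  2  2  2  3  3  3  3
 A  0  1  2  3  3  3  3  4  4
 C  0  1  2  3  3  3  3  4  4
 C  0  1  2  3  3  3  3  4  4
 G  0  1  2  3  4  4  4  4  5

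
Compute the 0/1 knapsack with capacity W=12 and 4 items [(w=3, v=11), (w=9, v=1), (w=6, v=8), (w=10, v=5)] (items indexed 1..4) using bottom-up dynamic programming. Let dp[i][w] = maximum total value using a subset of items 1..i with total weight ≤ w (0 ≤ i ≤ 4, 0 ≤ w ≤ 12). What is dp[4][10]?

i\w   0   1   2   3   4   5   6   7   8   9  10  11  12
  0   0   0   0   0   0   0   0   0   0   0   0   0   0
  1   0   0   0  11  11  11  11  11  11  11  11  11  11
  2   0   0   0  11  11  11  11  11  11  11  11  11  12
  3   0   0   0  11  11  11  11  11  11  19  19  19  19
  4   0   0   0  11  11  11  11  11  11  19  19  19  19

19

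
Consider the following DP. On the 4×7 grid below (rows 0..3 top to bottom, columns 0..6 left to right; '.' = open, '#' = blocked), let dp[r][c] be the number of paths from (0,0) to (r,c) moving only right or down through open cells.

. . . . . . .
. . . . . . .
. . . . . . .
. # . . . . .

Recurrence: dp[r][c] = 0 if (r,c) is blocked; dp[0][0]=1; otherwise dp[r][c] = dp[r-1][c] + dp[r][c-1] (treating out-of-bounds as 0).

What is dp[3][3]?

r\c   0   1   2   3   4   5   6
  0   1   1   1   1   1   1   1
  1   1   2   3   4   5   6   7
  2   1   3   6  10  15  21  28
  3   1   0   6  16  31  52  80

16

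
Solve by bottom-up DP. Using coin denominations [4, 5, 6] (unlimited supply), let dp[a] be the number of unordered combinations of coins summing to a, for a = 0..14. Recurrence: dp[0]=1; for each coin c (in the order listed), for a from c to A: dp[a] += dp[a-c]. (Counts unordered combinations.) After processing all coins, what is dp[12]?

2

after  coin     0     1     2     3     4     5     6     7     8     9    10    11    12    13    14
          4     1     0     0     0     1     0     0     0     1     0     0     0     1     0     0
          5     1     0     0     0     1     1     0     0     1     1     1     0     1     1     1
          6     1     0     0     0     1     1     1     0     1     1     2     1     2     1     2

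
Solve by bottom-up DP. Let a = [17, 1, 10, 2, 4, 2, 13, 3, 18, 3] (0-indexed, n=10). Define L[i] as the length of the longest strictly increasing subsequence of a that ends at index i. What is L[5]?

2

   i    0    1    2    3    4    5    6    7    8    9
a[i]   17    1   10    2    4    2   13    3   18    3
L[i]    1    1    2    2    3    2    4    3    5    3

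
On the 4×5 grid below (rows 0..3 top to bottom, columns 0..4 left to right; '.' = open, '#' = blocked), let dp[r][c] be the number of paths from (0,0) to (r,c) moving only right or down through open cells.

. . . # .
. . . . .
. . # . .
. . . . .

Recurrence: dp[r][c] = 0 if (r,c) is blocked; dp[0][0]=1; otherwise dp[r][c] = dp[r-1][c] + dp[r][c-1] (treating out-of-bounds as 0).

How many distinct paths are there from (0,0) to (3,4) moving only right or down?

r\c   0   1   2   3   4
  0   1   1   1   0   0
  1   1   2   3   3   3
  2   1   3   0   3   6
  3   1   4   4   7  13

13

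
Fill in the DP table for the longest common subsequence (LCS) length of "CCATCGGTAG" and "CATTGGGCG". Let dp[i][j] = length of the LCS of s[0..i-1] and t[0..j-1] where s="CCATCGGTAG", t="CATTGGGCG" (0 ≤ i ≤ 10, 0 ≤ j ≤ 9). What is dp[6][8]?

4

   ''  C  A  T  T  G  G  G  C  G
''  0  0  0  0  0  0  0  0  0  0
 C  0  1  1  1  1  1  1  1  1  1
 C  0  1  1  1  1  1  1  1  2  2
 A  0  1  2  2  2  2  2  2  2  2
 T  0  1  2  3  3  3  3  3  3  3
 C  0  1  2  3  3  3  3  3  4  4
 G  0  1  2  3  3  4  4  4  4  5
 G  0  1  2  3  3  4  5  5  5  5
 T  0  1  2  3  4  4  5  5  5  5
 A  0  1  2  3  4  4  5  5  5  5
 G  0  1  2  3  4  5  5  6  6  6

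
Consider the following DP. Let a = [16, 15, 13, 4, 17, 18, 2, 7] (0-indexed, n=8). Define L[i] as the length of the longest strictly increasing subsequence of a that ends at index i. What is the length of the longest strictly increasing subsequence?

   i    0    1    2    3    4    5    6    7
a[i]   16   15   13    4   17   18    2    7
L[i]    1    1    1    1    2    3    1    2

3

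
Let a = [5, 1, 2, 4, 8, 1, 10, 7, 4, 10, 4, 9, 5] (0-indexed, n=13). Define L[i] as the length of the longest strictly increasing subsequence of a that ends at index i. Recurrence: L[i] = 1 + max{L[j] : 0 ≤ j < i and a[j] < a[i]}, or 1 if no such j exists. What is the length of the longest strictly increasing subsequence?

5

   i    0    1    2    3    4    5    6    7    8    9   10   11   12
a[i]    5    1    2    4    8    1   10    7    4   10    4    9    5
L[i]    1    1    2    3    4    1    5    4    3    5    3    5    4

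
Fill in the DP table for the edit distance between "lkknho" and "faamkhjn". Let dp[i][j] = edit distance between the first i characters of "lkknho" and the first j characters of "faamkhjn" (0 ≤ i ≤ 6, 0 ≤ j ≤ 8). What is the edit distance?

   ''  f  a  a  m  k  h  j  n
''  0  1  2  3  4  5  6  7  8
 l  1  1  2  3  4  5  6  7  8
 k  2  2  2  3  4  4  5  6  7
 k  3  3  3  3  4  4  5  6  7
 n  4  4  4  4  4  5  5  6  6
 h  5  5  5  5  5  5  5  6  7
 o  6  6  6  6  6  6  6  6  7

7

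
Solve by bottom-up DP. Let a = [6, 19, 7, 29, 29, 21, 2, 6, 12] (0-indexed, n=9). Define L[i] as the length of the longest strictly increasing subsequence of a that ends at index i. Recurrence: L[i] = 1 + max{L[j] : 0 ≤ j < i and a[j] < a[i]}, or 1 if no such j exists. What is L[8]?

   i    0    1    2    3    4    5    6    7    8
a[i]    6   19    7   29   29   21    2    6   12
L[i]    1    2    2    3    3    3    1    2    3

3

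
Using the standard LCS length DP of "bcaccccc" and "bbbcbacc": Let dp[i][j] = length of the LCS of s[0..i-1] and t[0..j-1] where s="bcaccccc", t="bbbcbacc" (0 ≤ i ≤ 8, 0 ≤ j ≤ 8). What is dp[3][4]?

2

   ''  b  b  b  c  b  a  c  c
''  0  0  0  0  0  0  0  0  0
 b  0  1  1  1  1  1  1  1  1
 c  0  1  1  1  2  2  2  2  2
 a  0  1  1  1  2  2  3  3  3
 c  0  1  1  1  2  2  3  4  4
 c  0  1  1  1  2  2  3  4  5
 c  0  1  1  1  2  2  3  4  5
 c  0  1  1  1  2  2  3  4  5
 c  0  1  1  1  2  2  3  4  5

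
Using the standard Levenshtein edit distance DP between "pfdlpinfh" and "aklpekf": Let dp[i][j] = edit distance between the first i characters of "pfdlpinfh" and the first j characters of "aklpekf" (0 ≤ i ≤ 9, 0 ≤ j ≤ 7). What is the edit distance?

   ''  a  k  l  p  e  k  f
''  0  1  2  3  4  5  6  7
 p  1  1  2  3  3  4  5  6
 f  2  2  2  3  4  4  5  5
 d  3  3  3  3  4  5  5  6
 l  4  4  4  3  4  5  6  6
 p  5  5  5  4  3  4  5  6
 i  6  6  6  5  4  4  5  6
 n  7  7  7  6  5  5  5  6
 f  8  8  8  7  6  6  6  5
 h  9  9  9  8  7  7  7  6

6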